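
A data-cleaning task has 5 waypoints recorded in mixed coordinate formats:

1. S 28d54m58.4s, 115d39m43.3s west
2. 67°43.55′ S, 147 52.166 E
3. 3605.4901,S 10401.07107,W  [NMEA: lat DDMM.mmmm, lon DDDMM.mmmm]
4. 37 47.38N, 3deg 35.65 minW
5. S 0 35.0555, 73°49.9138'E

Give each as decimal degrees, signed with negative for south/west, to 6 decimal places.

1. -28.916222, -115.662028
2. -67.725833, 147.869433
3. -36.091502, -104.017851
4. 37.789667, -3.594167
5. -0.584258, 73.831897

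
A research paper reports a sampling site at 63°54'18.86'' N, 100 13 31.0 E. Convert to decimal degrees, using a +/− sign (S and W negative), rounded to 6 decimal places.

63.905239, 100.225278

Lat: 63° + 54/60 + 18.86/3600 = 63 + 0.900000 + 0.005239 = 63.9052389
N ⇒ keep positive
Lon: 100° + 13/60 + 31/3600 = 100 + 0.216667 + 0.008611 = 100.2252778
E → positive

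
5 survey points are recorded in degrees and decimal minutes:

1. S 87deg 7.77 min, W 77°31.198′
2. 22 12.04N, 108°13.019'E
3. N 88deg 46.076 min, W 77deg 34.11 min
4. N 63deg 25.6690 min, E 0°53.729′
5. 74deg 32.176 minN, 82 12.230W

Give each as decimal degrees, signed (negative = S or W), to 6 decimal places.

1. -87.129500, -77.519967
2. 22.200667, 108.216983
3. 88.767933, -77.568500
4. 63.427817, 0.895483
5. 74.536267, -82.203833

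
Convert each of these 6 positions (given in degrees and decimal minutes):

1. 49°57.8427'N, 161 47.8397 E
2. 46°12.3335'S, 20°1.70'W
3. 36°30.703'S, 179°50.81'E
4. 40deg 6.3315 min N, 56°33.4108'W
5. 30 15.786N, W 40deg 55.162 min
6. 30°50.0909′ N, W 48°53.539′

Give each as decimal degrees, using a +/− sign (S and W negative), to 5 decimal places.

Point 1:
  φ: 49 + 57.8427/60 = 49.964045
  N ⇒ keep positive
  Lon: 161 + 47.8397/60 = 161.797328
  E ⇒ keep positive
Point 2:
  Lat: 46 + 12.3335/60 = 46.205558
  hemisphere S, so the sign is −
  Longitude: 20 + 1.7/60 = 20.028333
  W ⇒ negate
Point 3:
  Lat: 30.703′ = 0.511717°; total 36.511717
  S ⇒ negate
  λ: 179 + 50.81/60 = 179.846833
  E ⇒ keep positive
Point 4:
  Lat: 40 + 6.3315/60 = 40.105525
  N ⇒ keep positive
  Longitude: 56 + 33.4108/60 = 56.556847
  W → negative
Point 5:
  φ: 15.786′ = 0.263100°; total 30.263100
  N → positive
  Lon: 40 + 55.162/60 = 40.919367
  W → negative
Point 6:
  Latitude: 50.0909′ = 0.834848°; total 30.834848
  N ⇒ keep positive
  λ: 48 + 53.539/60 = 48.892317
  W ⇒ negate

1. 49.96405, 161.79733
2. -46.20556, -20.02833
3. -36.51172, 179.84683
4. 40.10553, -56.55685
5. 30.26310, -40.91937
6. 30.83485, -48.89232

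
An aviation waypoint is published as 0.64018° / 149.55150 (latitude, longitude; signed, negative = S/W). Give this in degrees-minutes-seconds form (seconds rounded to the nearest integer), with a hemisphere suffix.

0°38′25″ N, 149°33′5″ E

Lat: whole degrees 0; 38.41080′ → 38′ and 24.65″
λ: 0.551500° → 33.09000′; 0.09000 × 60 = 5.40″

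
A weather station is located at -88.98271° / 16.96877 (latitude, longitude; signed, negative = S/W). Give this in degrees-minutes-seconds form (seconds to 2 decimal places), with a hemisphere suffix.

Latitude is negative → S; |value| = 88.982710
φ: 0.982710 × 60 = 58.96260′ → 58′, remainder × 60 = 57.7560″
Lon: whole degrees 16; 58.12620′ → 58′ and 7.5720″

88°58′57.76″ S, 16°58′7.57″ E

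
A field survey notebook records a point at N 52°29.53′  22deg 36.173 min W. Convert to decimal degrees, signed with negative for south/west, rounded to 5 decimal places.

52.49217, -22.60288

Latitude: 52 + 29.53/60 = 52.492167
N → positive
λ: 36.173′ = 0.602883°; total 22.602883
hemisphere W, so the sign is −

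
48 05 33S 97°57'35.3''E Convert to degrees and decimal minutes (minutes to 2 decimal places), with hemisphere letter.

Lat: 5 + 33/60 = 5.5500′
Longitude: seconds/60 = 0.58833; minutes = 57 + 0.58833 = 57.5883

48° 5.55′ S, 97° 57.59′ E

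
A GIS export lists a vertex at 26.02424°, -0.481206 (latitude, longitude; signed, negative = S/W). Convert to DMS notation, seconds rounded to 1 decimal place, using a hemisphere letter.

26°01′27.3″ N, 0°28′52.3″ W

Latitude: whole degrees 26; 1.45440′ → 1′ and 27.264″
Longitude is negative → W; |value| = 0.481206
Lon: 0.481206° → 28.87236′; 0.87236 × 60 = 52.342″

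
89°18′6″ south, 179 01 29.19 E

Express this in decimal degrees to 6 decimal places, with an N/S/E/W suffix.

Latitude: 89° + 18/60 + 6/3600 = 89 + 0.300000 + 0.001667 = 89.3016667
Lon: 179 + 1/60 + 29.19/3600 = 179.0247750

89.301667° S, 179.024775° E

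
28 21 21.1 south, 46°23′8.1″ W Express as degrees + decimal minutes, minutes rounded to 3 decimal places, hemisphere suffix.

28° 21.352′ S, 46° 23.135′ W

Lat: 21 + 21.1/60 = 21.35167′
Longitude: seconds/60 = 0.13500; minutes = 23 + 0.13500 = 23.13500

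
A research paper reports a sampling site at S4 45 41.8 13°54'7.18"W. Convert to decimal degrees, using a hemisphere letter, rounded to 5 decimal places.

4.76161° S, 13.90199° W

φ: 4 + 45/60 + 41.8/3600 = 4.761611
Longitude: 13° + 54/60 + 7.18/3600 = 13 + 0.900000 + 0.001994 = 13.901994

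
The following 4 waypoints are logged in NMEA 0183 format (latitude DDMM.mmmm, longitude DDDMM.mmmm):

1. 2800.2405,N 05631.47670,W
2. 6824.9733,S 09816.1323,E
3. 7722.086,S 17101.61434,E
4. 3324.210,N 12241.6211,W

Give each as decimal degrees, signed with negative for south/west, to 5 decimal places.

Point 1:
  φ: split at 2 digits → 28° and 0.2405′; 28 + 0.2405/60 = 28.004008
  N → positive
  Longitude: degrees = first 3 digits = 56, minutes = 31.4767; 56 + 31.4767/60 = 56.524612
  W → negative
Point 2:
  φ: degrees = first 2 digits = 68, minutes = 24.9733; 68 + 24.9733/60 = 68.416222
  hemisphere S, so the sign is −
  λ: degrees = first 3 digits = 98, minutes = 16.1323; 98 + 16.1323/60 = 98.268872
  E → positive
Point 3:
  Latitude: degrees = first 2 digits = 77, minutes = 22.086; 77 + 22.086/60 = 77.368100
  S → negative
  λ: degrees = first 3 digits = 171, minutes = 1.61434; 171 + 1.61434/60 = 171.026906
  E → positive
Point 4:
  φ: degrees = first 2 digits = 33, minutes = 24.21; 33 + 24.21/60 = 33.403500
  N ⇒ keep positive
  λ: degrees = first 3 digits = 122, minutes = 41.6211; 122 + 41.6211/60 = 122.693685
  W ⇒ negate

1. 28.00401, -56.52461
2. -68.41622, 98.26887
3. -77.36810, 171.02691
4. 33.40350, -122.69369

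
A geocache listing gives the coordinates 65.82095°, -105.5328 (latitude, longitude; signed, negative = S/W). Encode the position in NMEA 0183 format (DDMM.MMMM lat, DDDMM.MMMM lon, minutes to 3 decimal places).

6549.257,N / 10531.968,W

Latitude: fractional part 0.820950 → 49.25700 minutes
Longitude is negative → W; |value| = 105.532800
λ: minutes = (105.532800 − 105) × 60 = 31.96800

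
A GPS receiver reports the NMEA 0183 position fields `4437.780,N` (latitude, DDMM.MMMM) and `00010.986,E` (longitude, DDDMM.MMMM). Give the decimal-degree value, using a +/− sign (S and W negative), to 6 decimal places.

44.629667, 0.183100

Lat: split at 2 digits → 44° and 37.78′; 44 + 37.78/60 = 44.6296667
N → positive
Lon: split at 3 digits → 000° and 10.986′; 0 + 10.986/60 = 0.1831000
E → positive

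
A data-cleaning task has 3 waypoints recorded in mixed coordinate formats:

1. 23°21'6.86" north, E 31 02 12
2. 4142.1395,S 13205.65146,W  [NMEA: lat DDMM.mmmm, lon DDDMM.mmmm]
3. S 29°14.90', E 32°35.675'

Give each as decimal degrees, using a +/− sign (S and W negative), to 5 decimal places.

Point 1:
  Lat: 23 + 21/60 + 6.86/3600 = 23.351906
  N ⇒ keep positive
  Longitude: 31° + 2/60 + 12/3600 = 31 + 0.033333 + 0.003333 = 31.036667
  E → positive
Point 2:
  φ: split at 2 digits → 41° and 42.1395′; 41 + 42.1395/60 = 41.702325
  S → negative
  Lon: split at 3 digits → 132° and 5.65146′; 132 + 5.65146/60 = 132.094191
  W → negative
Point 3:
  Lat: 29 + 14.9/60 = 29.248333
  S ⇒ negate
  Longitude: 32 + 35.675/60 = 32.594583
  E → positive

1. 23.35191, 31.03667
2. -41.70233, -132.09419
3. -29.24833, 32.59458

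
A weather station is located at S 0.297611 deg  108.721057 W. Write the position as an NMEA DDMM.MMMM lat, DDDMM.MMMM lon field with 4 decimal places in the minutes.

Lat: minutes = (0.297611 − 0) × 60 = 17.856660
λ: fractional part 0.721057 → 43.263420 minutes

0017.8567,S / 10843.2634,W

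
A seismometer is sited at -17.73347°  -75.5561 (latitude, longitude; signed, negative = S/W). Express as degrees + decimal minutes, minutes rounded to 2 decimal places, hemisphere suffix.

17° 44.01′ S, 75° 33.37′ W

Latitude is negative → S; |value| = 17.733470
φ: minutes = (17.733470 − 17) × 60 = 44.0082
Longitude is negative → W; |value| = 75.556100
λ: fractional part 0.556100 → 33.3660 minutes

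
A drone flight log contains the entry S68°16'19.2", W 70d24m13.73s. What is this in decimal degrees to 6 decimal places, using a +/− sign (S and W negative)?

-68.272000, -70.403814

Lat: 68 + 16/60 + 19.2/3600 = 68.2720000
hemisphere S, so the sign is −
Lon: 70 + 24/60 + 13.73/3600 = 70.4038139
hemisphere W, so the sign is −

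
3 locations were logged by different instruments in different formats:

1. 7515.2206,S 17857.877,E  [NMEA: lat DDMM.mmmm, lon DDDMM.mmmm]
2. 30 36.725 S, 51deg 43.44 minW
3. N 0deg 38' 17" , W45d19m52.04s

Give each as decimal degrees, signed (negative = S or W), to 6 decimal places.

1. -75.253677, 178.964617
2. -30.612083, -51.724000
3. 0.638056, -45.331122

Point 1:
  Latitude: split at 2 digits → 75° and 15.2206′; 75 + 15.2206/60 = 75.2536767
  hemisphere S, so the sign is −
  Longitude: degrees = first 3 digits = 178, minutes = 57.877; 178 + 57.877/60 = 178.9646167
  E → positive
Point 2:
  Latitude: 30 + 36.725/60 = 30.6120833
  S → negative
  λ: 51 + 43.44/60 = 51.7240000
  W ⇒ negate
Point 3:
  Latitude: 38′ + 17″ = 38.28333′; 0 + 38.28333/60 = 0.6380556
  N → positive
  Longitude: 45 + 19/60 + 52.04/3600 = 45.3311222
  W ⇒ negate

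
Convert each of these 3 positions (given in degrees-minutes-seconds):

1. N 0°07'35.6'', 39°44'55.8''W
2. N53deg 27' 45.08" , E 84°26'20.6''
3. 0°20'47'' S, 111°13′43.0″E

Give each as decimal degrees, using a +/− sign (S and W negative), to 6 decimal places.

Point 1:
  Lat: 0° + 7/60 + 35.6/3600 = 0 + 0.116667 + 0.009889 = 0.1265556
  N ⇒ keep positive
  λ: 44′ + 55.8″ = 44.93000′; 39 + 44.93000/60 = 39.7488333
  W ⇒ negate
Point 2:
  φ: 53° + 27/60 + 45.08/3600 = 53 + 0.450000 + 0.012522 = 53.4625222
  N → positive
  λ: 84° + 26/60 + 20.6/3600 = 84 + 0.433333 + 0.005722 = 84.4390556
  E → positive
Point 3:
  Lat: 20′ + 47″ = 20.78333′; 0 + 20.78333/60 = 0.3463889
  S → negative
  Longitude: 111° + 13/60 + 43/3600 = 111 + 0.216667 + 0.011944 = 111.2286111
  E ⇒ keep positive

1. 0.126556, -39.748833
2. 53.462522, 84.439056
3. -0.346389, 111.228611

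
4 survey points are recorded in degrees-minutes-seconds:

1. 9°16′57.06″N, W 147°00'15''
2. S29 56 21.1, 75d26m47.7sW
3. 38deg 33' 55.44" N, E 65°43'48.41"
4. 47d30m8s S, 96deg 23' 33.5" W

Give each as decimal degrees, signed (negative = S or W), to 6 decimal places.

1. 9.282517, -147.004167
2. -29.939194, -75.446583
3. 38.565400, 65.730114
4. -47.502222, -96.392639

Point 1:
  Lat: 16′ + 57.06″ = 16.95100′; 9 + 16.95100/60 = 9.2825167
  N → positive
  Lon: 147° + 0/60 + 15/3600 = 147 + 0.000000 + 0.004167 = 147.0041667
  hemisphere W, so the sign is −
Point 2:
  Lat: 56′ + 21.1″ = 56.35167′; 29 + 56.35167/60 = 29.9391944
  S ⇒ negate
  Longitude: 75° + 26/60 + 47.7/3600 = 75 + 0.433333 + 0.013250 = 75.4465833
  hemisphere W, so the sign is −
Point 3:
  Lat: 38 + 33/60 + 55.44/3600 = 38.5654000
  N ⇒ keep positive
  Lon: 65 + 43/60 + 48.41/3600 = 65.7301139
  E ⇒ keep positive
Point 4:
  Lat: 47 + 30/60 + 8/3600 = 47.5022222
  S ⇒ negate
  Longitude: 23′ + 33.5″ = 23.55833′; 96 + 23.55833/60 = 96.3926389
  hemisphere W, so the sign is −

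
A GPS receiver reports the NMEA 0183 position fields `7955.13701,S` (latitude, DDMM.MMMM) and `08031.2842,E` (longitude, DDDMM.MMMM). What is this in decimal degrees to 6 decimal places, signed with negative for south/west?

Latitude: split at 2 digits → 79° and 55.13701′; 79 + 55.13701/60 = 79.9189502
S → negative
Lon: split at 3 digits → 080° and 31.2842′; 80 + 31.2842/60 = 80.5214033
E → positive

-79.918950, 80.521403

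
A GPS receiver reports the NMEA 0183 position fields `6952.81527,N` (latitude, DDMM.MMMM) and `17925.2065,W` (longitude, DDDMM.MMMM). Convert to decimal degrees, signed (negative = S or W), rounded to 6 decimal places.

Lat: split at 2 digits → 69° and 52.81527′; 69 + 52.81527/60 = 69.8802545
N → positive
λ: split at 3 digits → 179° and 25.2065′; 179 + 25.2065/60 = 179.4201083
W → negative

69.880255, -179.420108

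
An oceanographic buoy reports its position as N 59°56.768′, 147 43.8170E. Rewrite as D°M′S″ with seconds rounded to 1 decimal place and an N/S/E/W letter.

59°56′46.1″ N, 147°43′49.0″ E

Latitude: fractional minutes 0.76800 × 60 = 46.080″
Lon: 43.81700′ → 43′ and 0.81700 × 60 = 49.020″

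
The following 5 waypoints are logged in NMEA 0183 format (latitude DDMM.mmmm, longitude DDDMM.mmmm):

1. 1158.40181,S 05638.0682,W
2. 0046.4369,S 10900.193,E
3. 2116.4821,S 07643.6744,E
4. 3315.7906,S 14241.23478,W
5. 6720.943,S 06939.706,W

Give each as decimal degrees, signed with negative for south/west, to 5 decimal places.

1. -11.97336, -56.63447
2. -0.77395, 109.00322
3. -21.27470, 76.72791
4. -33.26318, -142.68725
5. -67.34905, -69.66177

Point 1:
  φ: split at 2 digits → 11° and 58.40181′; 11 + 58.40181/60 = 11.973364
  S → negative
  Lon: degrees = first 3 digits = 56, minutes = 38.0682; 56 + 38.0682/60 = 56.634470
  W → negative
Point 2:
  φ: degrees = first 2 digits = 0, minutes = 46.4369; 0 + 46.4369/60 = 0.773948
  hemisphere S, so the sign is −
  Lon: degrees = first 3 digits = 109, minutes = 0.193; 109 + 0.193/60 = 109.003217
  E ⇒ keep positive
Point 3:
  Latitude: degrees = first 2 digits = 21, minutes = 16.4821; 21 + 16.4821/60 = 21.274702
  hemisphere S, so the sign is −
  Lon: split at 3 digits → 076° and 43.6744′; 76 + 43.6744/60 = 76.727907
  E ⇒ keep positive
Point 4:
  Lat: split at 2 digits → 33° and 15.7906′; 33 + 15.7906/60 = 33.263177
  S ⇒ negate
  λ: split at 3 digits → 142° and 41.23478′; 142 + 41.23478/60 = 142.687246
  hemisphere W, so the sign is −
Point 5:
  Lat: degrees = first 2 digits = 67, minutes = 20.943; 67 + 20.943/60 = 67.349050
  S ⇒ negate
  Lon: degrees = first 3 digits = 69, minutes = 39.706; 69 + 39.706/60 = 69.661767
  W ⇒ negate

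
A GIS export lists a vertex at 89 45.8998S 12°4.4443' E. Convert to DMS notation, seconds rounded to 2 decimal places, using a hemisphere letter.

Latitude: 45.89980′ → 45′ and 0.89980 × 60 = 53.9880″
Longitude: 4.44430′ → 4′ and 0.44430 × 60 = 26.6580″

89°45′53.99″ S, 12°04′26.66″ E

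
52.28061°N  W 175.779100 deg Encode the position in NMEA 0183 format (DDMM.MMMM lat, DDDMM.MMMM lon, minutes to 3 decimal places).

Lat: 52° + 0.280610 × 60 = 52° 16.83660′
Lon: 175° + 0.779100 × 60 = 175° 46.74600′

5216.837,N / 17546.746,W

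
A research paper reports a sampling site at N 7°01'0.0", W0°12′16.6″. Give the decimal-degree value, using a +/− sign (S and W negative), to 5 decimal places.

Lat: 7 + 1/60 + 0/3600 = 7.016667
N → positive
Longitude: 12′ + 16.6″ = 12.27667′; 0 + 12.27667/60 = 0.204611
W ⇒ negate

7.01667, -0.20461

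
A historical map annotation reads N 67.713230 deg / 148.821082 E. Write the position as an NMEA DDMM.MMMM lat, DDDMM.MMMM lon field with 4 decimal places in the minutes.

6742.7938,N / 14849.2649,E

Latitude: minutes = (67.713230 − 67) × 60 = 42.793800
Lon: 148° + 0.821082 × 60 = 148° 49.264920′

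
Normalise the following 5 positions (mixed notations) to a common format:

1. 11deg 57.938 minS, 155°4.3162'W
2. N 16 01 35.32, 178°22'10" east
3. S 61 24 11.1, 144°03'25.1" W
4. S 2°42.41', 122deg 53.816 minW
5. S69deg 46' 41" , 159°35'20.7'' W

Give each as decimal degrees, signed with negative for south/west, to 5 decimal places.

Point 1:
  Lat: 11 + 57.938/60 = 11.965633
  hemisphere S, so the sign is −
  λ: 4.3162′ = 0.071937°; total 155.071937
  W → negative
Point 2:
  Latitude: 16° + 1/60 + 35.32/3600 = 16 + 0.016667 + 0.009811 = 16.026478
  N ⇒ keep positive
  λ: 178° + 22/60 + 10/3600 = 178 + 0.366667 + 0.002778 = 178.369444
  E → positive
Point 3:
  Lat: 61 + 24/60 + 11.1/3600 = 61.403083
  S ⇒ negate
  Longitude: 3′ + 25.1″ = 3.41833′; 144 + 3.41833/60 = 144.056972
  W → negative
Point 4:
  Lat: 2 + 42.41/60 = 2.706833
  hemisphere S, so the sign is −
  Lon: 122 + 53.816/60 = 122.896933
  W ⇒ negate
Point 5:
  Lat: 46′ + 41″ = 46.68333′; 69 + 46.68333/60 = 69.778056
  S → negative
  Longitude: 35′ + 20.7″ = 35.34500′; 159 + 35.34500/60 = 159.589083
  W → negative

1. -11.96563, -155.07194
2. 16.02648, 178.36944
3. -61.40308, -144.05697
4. -2.70683, -122.89693
5. -69.77806, -159.58908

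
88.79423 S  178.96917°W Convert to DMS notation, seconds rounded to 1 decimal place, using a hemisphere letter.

Lat: whole degrees 88; 47.65380′ → 47′ and 39.228″
λ: whole degrees 178; 58.15020′ → 58′ and 9.012″

88°47′39.2″ S, 178°58′9.0″ W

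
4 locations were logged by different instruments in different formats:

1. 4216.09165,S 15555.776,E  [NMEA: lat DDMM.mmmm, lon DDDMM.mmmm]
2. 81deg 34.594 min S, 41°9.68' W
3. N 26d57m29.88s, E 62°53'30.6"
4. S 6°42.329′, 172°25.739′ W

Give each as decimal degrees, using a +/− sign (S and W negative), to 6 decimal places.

1. -42.268194, 155.929600
2. -81.576567, -41.161333
3. 26.958300, 62.891833
4. -6.705483, -172.428983

Point 1:
  Latitude: split at 2 digits → 42° and 16.09165′; 42 + 16.09165/60 = 42.2681942
  hemisphere S, so the sign is −
  Longitude: split at 3 digits → 155° and 55.776′; 155 + 55.776/60 = 155.9296000
  E ⇒ keep positive
Point 2:
  Latitude: 34.594′ = 0.576567°; total 81.5765667
  hemisphere S, so the sign is −
  λ: 41 + 9.68/60 = 41.1613333
  hemisphere W, so the sign is −
Point 3:
  Latitude: 57′ + 29.88″ = 57.49800′; 26 + 57.49800/60 = 26.9583000
  N → positive
  Longitude: 53′ + 30.6″ = 53.51000′; 62 + 53.51000/60 = 62.8918333
  E → positive
Point 4:
  φ: 42.329′ = 0.705483°; total 6.7054833
  S → negative
  λ: 25.739′ = 0.428983°; total 172.4289833
  W → negative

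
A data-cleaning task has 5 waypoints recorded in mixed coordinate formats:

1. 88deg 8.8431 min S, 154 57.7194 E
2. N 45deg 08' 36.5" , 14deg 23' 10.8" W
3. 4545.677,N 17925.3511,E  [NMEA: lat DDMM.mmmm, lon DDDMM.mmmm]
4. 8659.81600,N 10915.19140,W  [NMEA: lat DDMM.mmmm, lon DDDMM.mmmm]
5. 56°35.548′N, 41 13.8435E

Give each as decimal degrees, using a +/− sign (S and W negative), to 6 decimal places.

Point 1:
  Latitude: 88 + 8.8431/60 = 88.1473850
  S → negative
  Longitude: 154 + 57.7194/60 = 154.9619900
  E ⇒ keep positive
Point 2:
  Lat: 45° + 8/60 + 36.5/3600 = 45 + 0.133333 + 0.010139 = 45.1434722
  N → positive
  Longitude: 23′ + 10.8″ = 23.18000′; 14 + 23.18000/60 = 14.3863333
  W → negative
Point 3:
  Lat: split at 2 digits → 45° and 45.677′; 45 + 45.677/60 = 45.7612833
  N ⇒ keep positive
  Lon: degrees = first 3 digits = 179, minutes = 25.3511; 179 + 25.3511/60 = 179.4225183
  E ⇒ keep positive
Point 4:
  φ: degrees = first 2 digits = 86, minutes = 59.816; 86 + 59.816/60 = 86.9969333
  N → positive
  λ: split at 3 digits → 109° and 15.1914′; 109 + 15.1914/60 = 109.2531900
  W → negative
Point 5:
  Latitude: 56 + 35.548/60 = 56.5924667
  N → positive
  λ: 41 + 13.8435/60 = 41.2307250
  E ⇒ keep positive

1. -88.147385, 154.961990
2. 45.143472, -14.386333
3. 45.761283, 179.422518
4. 86.996933, -109.253190
5. 56.592467, 41.230725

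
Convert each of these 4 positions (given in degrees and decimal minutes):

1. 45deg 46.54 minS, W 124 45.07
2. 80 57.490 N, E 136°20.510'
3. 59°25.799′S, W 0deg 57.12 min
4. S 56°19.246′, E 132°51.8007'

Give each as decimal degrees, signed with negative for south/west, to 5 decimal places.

1. -45.77567, -124.75117
2. 80.95817, 136.34183
3. -59.42998, -0.95200
4. -56.32077, 132.86335

Point 1:
  φ: 45 + 46.54/60 = 45.775667
  S ⇒ negate
  λ: 124 + 45.07/60 = 124.751167
  W ⇒ negate
Point 2:
  φ: 57.49′ = 0.958167°; total 80.958167
  N ⇒ keep positive
  Longitude: 20.51′ = 0.341833°; total 136.341833
  E → positive
Point 3:
  Lat: 59 + 25.799/60 = 59.429983
  S ⇒ negate
  Lon: 0 + 57.12/60 = 0.952000
  hemisphere W, so the sign is −
Point 4:
  Lat: 56 + 19.246/60 = 56.320767
  S → negative
  Longitude: 132 + 51.8007/60 = 132.863345
  E ⇒ keep positive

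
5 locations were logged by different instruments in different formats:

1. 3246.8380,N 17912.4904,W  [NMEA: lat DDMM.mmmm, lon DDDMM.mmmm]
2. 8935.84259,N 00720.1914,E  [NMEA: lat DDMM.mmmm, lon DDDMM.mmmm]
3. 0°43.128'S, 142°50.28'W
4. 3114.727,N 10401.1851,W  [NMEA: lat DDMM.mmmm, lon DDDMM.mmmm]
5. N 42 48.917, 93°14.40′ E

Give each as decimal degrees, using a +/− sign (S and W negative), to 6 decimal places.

1. 32.780633, -179.208173
2. 89.597377, 7.336523
3. -0.718800, -142.838000
4. 31.245450, -104.019752
5. 42.815283, 93.240000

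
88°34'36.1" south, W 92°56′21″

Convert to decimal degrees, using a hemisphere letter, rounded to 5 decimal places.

Lat: 88 + 34/60 + 36.1/3600 = 88.576694
λ: 92° + 56/60 + 21/3600 = 92 + 0.933333 + 0.005833 = 92.939167

88.57669° S, 92.93917° W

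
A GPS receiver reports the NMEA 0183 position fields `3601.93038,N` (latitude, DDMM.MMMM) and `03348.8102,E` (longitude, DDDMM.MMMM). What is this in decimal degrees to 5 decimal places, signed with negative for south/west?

36.03217, 33.81350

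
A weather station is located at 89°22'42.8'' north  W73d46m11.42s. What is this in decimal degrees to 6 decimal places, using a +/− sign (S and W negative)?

φ: 22′ + 42.8″ = 22.71333′; 89 + 22.71333/60 = 89.3785556
N ⇒ keep positive
λ: 73° + 46/60 + 11.42/3600 = 73 + 0.766667 + 0.003172 = 73.7698389
W → negative

89.378556, -73.769839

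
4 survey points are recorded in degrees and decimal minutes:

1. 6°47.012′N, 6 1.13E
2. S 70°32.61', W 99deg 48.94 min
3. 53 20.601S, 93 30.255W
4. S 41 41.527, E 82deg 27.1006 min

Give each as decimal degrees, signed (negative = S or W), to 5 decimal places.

Point 1:
  φ: 6 + 47.012/60 = 6.783533
  N ⇒ keep positive
  Longitude: 6 + 1.13/60 = 6.018833
  E ⇒ keep positive
Point 2:
  Latitude: 32.61′ = 0.543500°; total 70.543500
  S → negative
  λ: 99 + 48.94/60 = 99.815667
  W → negative
Point 3:
  φ: 53 + 20.601/60 = 53.343350
  hemisphere S, so the sign is −
  λ: 93 + 30.255/60 = 93.504250
  W ⇒ negate
Point 4:
  Lat: 41 + 41.527/60 = 41.692117
  hemisphere S, so the sign is −
  Lon: 82 + 27.1006/60 = 82.451677
  E ⇒ keep positive

1. 6.78353, 6.01883
2. -70.54350, -99.81567
3. -53.34335, -93.50425
4. -41.69212, 82.45168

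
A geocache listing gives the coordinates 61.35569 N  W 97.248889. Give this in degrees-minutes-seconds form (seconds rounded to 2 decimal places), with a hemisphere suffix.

61°21′20.48″ N, 97°14′56.00″ W

Latitude: 0.355690° → 21.34140′; 0.34140 × 60 = 20.4840″
λ: 0.248889° → 14.93334′; 0.93334 × 60 = 56.0004″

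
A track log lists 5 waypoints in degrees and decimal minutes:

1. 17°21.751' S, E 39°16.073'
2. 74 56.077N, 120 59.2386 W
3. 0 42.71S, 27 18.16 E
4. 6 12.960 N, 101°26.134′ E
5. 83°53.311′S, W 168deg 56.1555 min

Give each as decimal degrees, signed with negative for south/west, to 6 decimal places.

Point 1:
  Lat: 17 + 21.751/60 = 17.3625167
  S → negative
  Longitude: 39 + 16.073/60 = 39.2678833
  E → positive
Point 2:
  Lat: 74 + 56.077/60 = 74.9346167
  N → positive
  λ: 120 + 59.2386/60 = 120.9873100
  W → negative
Point 3:
  Latitude: 42.71′ = 0.711833°; total 0.7118333
  S → negative
  Lon: 18.16′ = 0.302667°; total 27.3026667
  E ⇒ keep positive
Point 4:
  Latitude: 12.96′ = 0.216000°; total 6.2160000
  N ⇒ keep positive
  Longitude: 101 + 26.134/60 = 101.4355667
  E ⇒ keep positive
Point 5:
  Latitude: 53.311′ = 0.888517°; total 83.8885167
  S → negative
  λ: 56.1555′ = 0.935925°; total 168.9359250
  W → negative

1. -17.362517, 39.267883
2. 74.934617, -120.987310
3. -0.711833, 27.302667
4. 6.216000, 101.435567
5. -83.888517, -168.935925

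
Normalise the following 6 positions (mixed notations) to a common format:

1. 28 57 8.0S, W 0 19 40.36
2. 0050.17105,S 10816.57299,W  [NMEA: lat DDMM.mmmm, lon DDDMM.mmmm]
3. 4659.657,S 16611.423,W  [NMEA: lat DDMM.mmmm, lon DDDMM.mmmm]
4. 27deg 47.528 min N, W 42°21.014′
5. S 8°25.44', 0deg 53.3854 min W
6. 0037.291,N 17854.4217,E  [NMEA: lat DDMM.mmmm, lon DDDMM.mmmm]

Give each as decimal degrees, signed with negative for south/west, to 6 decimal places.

Point 1:
  Latitude: 28° + 57/60 + 8/3600 = 28 + 0.950000 + 0.002222 = 28.9522222
  S ⇒ negate
  Lon: 19′ + 40.36″ = 19.67267′; 0 + 19.67267/60 = 0.3278778
  W ⇒ negate
Point 2:
  Latitude: degrees = first 2 digits = 0, minutes = 50.17105; 0 + 50.17105/60 = 0.8361842
  S ⇒ negate
  λ: degrees = first 3 digits = 108, minutes = 16.57299; 108 + 16.57299/60 = 108.2762165
  W ⇒ negate
Point 3:
  φ: degrees = first 2 digits = 46, minutes = 59.657; 46 + 59.657/60 = 46.9942833
  hemisphere S, so the sign is −
  Longitude: split at 3 digits → 166° and 11.423′; 166 + 11.423/60 = 166.1903833
  W → negative
Point 4:
  φ: 27 + 47.528/60 = 27.7921333
  N → positive
  λ: 42 + 21.014/60 = 42.3502333
  W → negative
Point 5:
  Lat: 25.44′ = 0.424000°; total 8.4240000
  S → negative
  Lon: 53.3854′ = 0.889757°; total 0.8897567
  W → negative
Point 6:
  φ: degrees = first 2 digits = 0, minutes = 37.291; 0 + 37.291/60 = 0.6215167
  N → positive
  λ: split at 3 digits → 178° and 54.4217′; 178 + 54.4217/60 = 178.9070283
  E ⇒ keep positive

1. -28.952222, -0.327878
2. -0.836184, -108.276217
3. -46.994283, -166.190383
4. 27.792133, -42.350233
5. -8.424000, -0.889757
6. 0.621517, 178.907028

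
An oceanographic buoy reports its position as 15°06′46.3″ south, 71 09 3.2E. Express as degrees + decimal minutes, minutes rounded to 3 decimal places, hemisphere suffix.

15° 6.772′ S, 71° 9.053′ E

φ: 6 + 46.3/60 = 6.77167′
Lon: 9 + 3.2/60 = 9.05333′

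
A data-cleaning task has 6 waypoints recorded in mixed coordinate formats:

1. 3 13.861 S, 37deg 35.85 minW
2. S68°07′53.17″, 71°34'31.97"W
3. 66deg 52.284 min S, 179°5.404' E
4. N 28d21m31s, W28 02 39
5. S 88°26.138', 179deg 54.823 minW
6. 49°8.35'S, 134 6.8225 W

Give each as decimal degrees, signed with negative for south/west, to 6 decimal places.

1. -3.231017, -37.597500
2. -68.131436, -71.575547
3. -66.871400, 179.090067
4. 28.358611, -28.044167
5. -88.435633, -179.913717
6. -49.139167, -134.113708

Point 1:
  φ: 13.861′ = 0.231017°; total 3.2310167
  hemisphere S, so the sign is −
  λ: 35.85′ = 0.597500°; total 37.5975000
  hemisphere W, so the sign is −
Point 2:
  Lat: 7′ + 53.17″ = 7.88617′; 68 + 7.88617/60 = 68.1314361
  S → negative
  λ: 71 + 34/60 + 31.97/3600 = 71.5755472
  W ⇒ negate
Point 3:
  φ: 52.284′ = 0.871400°; total 66.8714000
  hemisphere S, so the sign is −
  λ: 5.404′ = 0.090067°; total 179.0900667
  E ⇒ keep positive
Point 4:
  Latitude: 28° + 21/60 + 31/3600 = 28 + 0.350000 + 0.008611 = 28.3586111
  N ⇒ keep positive
  λ: 28 + 2/60 + 39/3600 = 28.0441667
  hemisphere W, so the sign is −
Point 5:
  Latitude: 88 + 26.138/60 = 88.4356333
  S ⇒ negate
  λ: 179 + 54.823/60 = 179.9137167
  W ⇒ negate
Point 6:
  Latitude: 8.35′ = 0.139167°; total 49.1391667
  S ⇒ negate
  Longitude: 6.8225′ = 0.113708°; total 134.1137083
  W ⇒ negate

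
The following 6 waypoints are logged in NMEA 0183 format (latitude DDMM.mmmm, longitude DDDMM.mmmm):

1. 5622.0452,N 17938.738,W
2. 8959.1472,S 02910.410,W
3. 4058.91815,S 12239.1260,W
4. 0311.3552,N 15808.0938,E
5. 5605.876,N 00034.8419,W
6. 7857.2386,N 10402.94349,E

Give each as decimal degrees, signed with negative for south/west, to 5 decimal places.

Point 1:
  φ: split at 2 digits → 56° and 22.0452′; 56 + 22.0452/60 = 56.367420
  N → positive
  Lon: split at 3 digits → 179° and 38.738′; 179 + 38.738/60 = 179.645633
  W ⇒ negate
Point 2:
  φ: degrees = first 2 digits = 89, minutes = 59.1472; 89 + 59.1472/60 = 89.985787
  hemisphere S, so the sign is −
  Lon: degrees = first 3 digits = 29, minutes = 10.41; 29 + 10.41/60 = 29.173500
  W ⇒ negate
Point 3:
  Latitude: split at 2 digits → 40° and 58.91815′; 40 + 58.91815/60 = 40.981969
  S → negative
  Lon: degrees = first 3 digits = 122, minutes = 39.126; 122 + 39.126/60 = 122.652100
  hemisphere W, so the sign is −
Point 4:
  Latitude: split at 2 digits → 03° and 11.3552′; 3 + 11.3552/60 = 3.189253
  N ⇒ keep positive
  λ: degrees = first 3 digits = 158, minutes = 8.0938; 158 + 8.0938/60 = 158.134897
  E ⇒ keep positive
Point 5:
  Lat: split at 2 digits → 56° and 5.876′; 56 + 5.876/60 = 56.097933
  N ⇒ keep positive
  Longitude: split at 3 digits → 000° and 34.8419′; 0 + 34.8419/60 = 0.580698
  W → negative
Point 6:
  φ: split at 2 digits → 78° and 57.2386′; 78 + 57.2386/60 = 78.953977
  N → positive
  Longitude: split at 3 digits → 104° and 2.94349′; 104 + 2.94349/60 = 104.049058
  E ⇒ keep positive

1. 56.36742, -179.64563
2. -89.98579, -29.17350
3. -40.98197, -122.65210
4. 3.18925, 158.13490
5. 56.09793, -0.58070
6. 78.95398, 104.04906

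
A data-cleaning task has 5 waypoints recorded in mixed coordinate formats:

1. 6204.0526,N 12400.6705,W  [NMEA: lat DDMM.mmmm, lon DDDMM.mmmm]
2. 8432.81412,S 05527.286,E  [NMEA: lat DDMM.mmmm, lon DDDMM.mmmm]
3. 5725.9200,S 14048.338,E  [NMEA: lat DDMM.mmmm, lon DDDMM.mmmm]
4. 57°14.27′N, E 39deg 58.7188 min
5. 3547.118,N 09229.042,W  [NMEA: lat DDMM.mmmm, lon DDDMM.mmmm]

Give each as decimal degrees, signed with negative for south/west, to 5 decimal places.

Point 1:
  Lat: split at 2 digits → 62° and 4.0526′; 62 + 4.0526/60 = 62.067543
  N ⇒ keep positive
  λ: degrees = first 3 digits = 124, minutes = 0.6705; 124 + 0.6705/60 = 124.011175
  W ⇒ negate
Point 2:
  φ: degrees = first 2 digits = 84, minutes = 32.81412; 84 + 32.81412/60 = 84.546902
  hemisphere S, so the sign is −
  Longitude: degrees = first 3 digits = 55, minutes = 27.286; 55 + 27.286/60 = 55.454767
  E ⇒ keep positive
Point 3:
  Latitude: degrees = first 2 digits = 57, minutes = 25.92; 57 + 25.92/60 = 57.432000
  S ⇒ negate
  Lon: degrees = first 3 digits = 140, minutes = 48.338; 140 + 48.338/60 = 140.805633
  E → positive
Point 4:
  Latitude: 14.27′ = 0.237833°; total 57.237833
  N ⇒ keep positive
  λ: 39 + 58.7188/60 = 39.978647
  E ⇒ keep positive
Point 5:
  Lat: degrees = first 2 digits = 35, minutes = 47.118; 35 + 47.118/60 = 35.785300
  N ⇒ keep positive
  Longitude: degrees = first 3 digits = 92, minutes = 29.042; 92 + 29.042/60 = 92.484033
  W ⇒ negate

1. 62.06754, -124.01118
2. -84.54690, 55.45477
3. -57.43200, 140.80563
4. 57.23783, 39.97865
5. 35.78530, -92.48403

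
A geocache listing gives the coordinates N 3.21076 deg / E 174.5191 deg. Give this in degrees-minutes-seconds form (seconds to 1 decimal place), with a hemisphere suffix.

φ: whole degrees 3; 12.64560′ → 12′ and 38.736″
Longitude: 0.519100 × 60 = 31.14600′ → 31′, remainder × 60 = 8.760″

3°12′38.7″ N, 174°31′8.8″ E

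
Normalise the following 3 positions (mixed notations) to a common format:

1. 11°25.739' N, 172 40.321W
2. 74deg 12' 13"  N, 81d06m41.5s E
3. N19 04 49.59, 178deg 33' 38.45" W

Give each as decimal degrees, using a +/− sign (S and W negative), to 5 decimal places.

1. 11.42898, -172.67202
2. 74.20361, 81.11153
3. 19.08044, -178.56068

Point 1:
  φ: 25.739′ = 0.428983°; total 11.428983
  N → positive
  Lon: 172 + 40.321/60 = 172.672017
  W → negative
Point 2:
  Lat: 12′ + 13″ = 12.21667′; 74 + 12.21667/60 = 74.203611
  N → positive
  Longitude: 81° + 6/60 + 41.5/3600 = 81 + 0.100000 + 0.011528 = 81.111528
  E → positive
Point 3:
  Lat: 19 + 4/60 + 49.59/3600 = 19.080442
  N → positive
  Longitude: 178 + 33/60 + 38.45/3600 = 178.560681
  W ⇒ negate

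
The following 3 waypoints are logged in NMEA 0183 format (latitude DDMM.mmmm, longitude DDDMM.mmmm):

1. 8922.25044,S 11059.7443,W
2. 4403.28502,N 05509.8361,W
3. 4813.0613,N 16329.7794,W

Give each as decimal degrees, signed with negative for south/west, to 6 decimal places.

1. -89.370841, -110.995738
2. 44.054750, -55.163935
3. 48.217688, -163.496323

Point 1:
  Lat: split at 2 digits → 89° and 22.25044′; 89 + 22.25044/60 = 89.3708407
  hemisphere S, so the sign is −
  Lon: degrees = first 3 digits = 110, minutes = 59.7443; 110 + 59.7443/60 = 110.9957383
  W → negative
Point 2:
  φ: degrees = first 2 digits = 44, minutes = 3.28502; 44 + 3.28502/60 = 44.0547503
  N ⇒ keep positive
  Longitude: split at 3 digits → 055° and 9.8361′; 55 + 9.8361/60 = 55.1639350
  W ⇒ negate
Point 3:
  Lat: split at 2 digits → 48° and 13.0613′; 48 + 13.0613/60 = 48.2176883
  N → positive
  Longitude: split at 3 digits → 163° and 29.7794′; 163 + 29.7794/60 = 163.4963233
  W → negative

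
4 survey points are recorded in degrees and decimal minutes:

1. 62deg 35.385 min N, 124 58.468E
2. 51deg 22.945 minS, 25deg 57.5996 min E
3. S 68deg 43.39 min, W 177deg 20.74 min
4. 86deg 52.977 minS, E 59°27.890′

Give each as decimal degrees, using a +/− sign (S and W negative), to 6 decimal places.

1. 62.589750, 124.974467
2. -51.382417, 25.959993
3. -68.723167, -177.345667
4. -86.882950, 59.464833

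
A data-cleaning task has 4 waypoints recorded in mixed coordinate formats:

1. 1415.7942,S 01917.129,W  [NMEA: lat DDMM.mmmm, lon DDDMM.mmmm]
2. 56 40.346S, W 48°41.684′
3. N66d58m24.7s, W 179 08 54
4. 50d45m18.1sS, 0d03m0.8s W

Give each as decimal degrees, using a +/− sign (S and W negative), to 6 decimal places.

1. -14.263237, -19.285483
2. -56.672433, -48.694733
3. 66.973528, -179.148333
4. -50.755028, -0.050222

Point 1:
  φ: split at 2 digits → 14° and 15.7942′; 14 + 15.7942/60 = 14.2632367
  hemisphere S, so the sign is −
  Longitude: degrees = first 3 digits = 19, minutes = 17.129; 19 + 17.129/60 = 19.2854833
  W → negative
Point 2:
  Lat: 40.346′ = 0.672433°; total 56.6724333
  S → negative
  Lon: 41.684′ = 0.694733°; total 48.6947333
  W → negative
Point 3:
  Lat: 58′ + 24.7″ = 58.41167′; 66 + 58.41167/60 = 66.9735278
  N ⇒ keep positive
  λ: 8′ + 54″ = 8.90000′; 179 + 8.90000/60 = 179.1483333
  hemisphere W, so the sign is −
Point 4:
  φ: 50 + 45/60 + 18.1/3600 = 50.7550278
  S ⇒ negate
  λ: 0° + 3/60 + 0.8/3600 = 0 + 0.050000 + 0.000222 = 0.0502222
  hemisphere W, so the sign is −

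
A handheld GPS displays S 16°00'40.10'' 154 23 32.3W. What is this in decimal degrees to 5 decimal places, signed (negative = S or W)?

-16.01114, -154.39231

φ: 16 + 0/60 + 40.1/3600 = 16.011139
hemisphere S, so the sign is −
Lon: 23′ + 32.3″ = 23.53833′; 154 + 23.53833/60 = 154.392306
W ⇒ negate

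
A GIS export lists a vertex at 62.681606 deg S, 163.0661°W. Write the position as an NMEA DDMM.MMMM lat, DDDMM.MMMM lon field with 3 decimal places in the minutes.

6240.896,S / 16303.966,W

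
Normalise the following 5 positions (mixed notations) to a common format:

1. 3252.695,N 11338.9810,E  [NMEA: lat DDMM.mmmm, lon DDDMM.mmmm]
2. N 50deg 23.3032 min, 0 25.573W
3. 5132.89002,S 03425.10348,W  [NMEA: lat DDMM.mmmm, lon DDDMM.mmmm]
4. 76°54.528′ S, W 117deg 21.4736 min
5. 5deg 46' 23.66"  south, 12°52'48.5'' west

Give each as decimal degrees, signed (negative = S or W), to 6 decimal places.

1. 32.878250, 113.649683
2. 50.388387, -0.426217
3. -51.548167, -34.418391
4. -76.908800, -117.357893
5. -5.773239, -12.880139

Point 1:
  Latitude: split at 2 digits → 32° and 52.695′; 32 + 52.695/60 = 32.8782500
  N ⇒ keep positive
  λ: split at 3 digits → 113° and 38.981′; 113 + 38.981/60 = 113.6496833
  E ⇒ keep positive
Point 2:
  Latitude: 50 + 23.3032/60 = 50.3883867
  N ⇒ keep positive
  Lon: 25.573′ = 0.426217°; total 0.4262167
  hemisphere W, so the sign is −
Point 3:
  Lat: degrees = first 2 digits = 51, minutes = 32.89002; 51 + 32.89002/60 = 51.5481670
  S → negative
  Longitude: split at 3 digits → 034° and 25.10348′; 34 + 25.10348/60 = 34.4183913
  W → negative
Point 4:
  φ: 54.528′ = 0.908800°; total 76.9088000
  S → negative
  Lon: 21.4736′ = 0.357893°; total 117.3578933
  hemisphere W, so the sign is −
Point 5:
  φ: 46′ + 23.66″ = 46.39433′; 5 + 46.39433/60 = 5.7732389
  S ⇒ negate
  λ: 12° + 52/60 + 48.5/3600 = 12 + 0.866667 + 0.013472 = 12.8801389
  W ⇒ negate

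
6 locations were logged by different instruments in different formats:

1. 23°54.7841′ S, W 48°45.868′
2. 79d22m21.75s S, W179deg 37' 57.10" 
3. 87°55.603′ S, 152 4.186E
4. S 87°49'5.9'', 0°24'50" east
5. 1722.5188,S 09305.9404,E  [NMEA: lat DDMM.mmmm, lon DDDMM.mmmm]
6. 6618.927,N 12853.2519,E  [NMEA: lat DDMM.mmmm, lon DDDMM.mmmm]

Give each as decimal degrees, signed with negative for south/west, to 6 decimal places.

1. -23.913068, -48.764467
2. -79.372708, -179.632528
3. -87.926717, 152.069767
4. -87.818306, 0.413889
5. -17.375313, 93.099007
6. 66.315450, 128.887532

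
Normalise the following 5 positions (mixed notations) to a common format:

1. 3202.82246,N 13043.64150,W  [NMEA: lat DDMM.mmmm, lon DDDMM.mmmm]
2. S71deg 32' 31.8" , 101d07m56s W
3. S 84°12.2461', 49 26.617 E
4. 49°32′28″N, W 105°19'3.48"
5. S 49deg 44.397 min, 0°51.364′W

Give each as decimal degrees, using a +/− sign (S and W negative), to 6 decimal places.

Point 1:
  Latitude: split at 2 digits → 32° and 2.82246′; 32 + 2.82246/60 = 32.0470410
  N → positive
  Lon: degrees = first 3 digits = 130, minutes = 43.6415; 130 + 43.6415/60 = 130.7273583
  W → negative
Point 2:
  φ: 71 + 32/60 + 31.8/3600 = 71.5421667
  hemisphere S, so the sign is −
  Lon: 7′ + 56″ = 7.93333′; 101 + 7.93333/60 = 101.1322222
  W ⇒ negate
Point 3:
  Lat: 84 + 12.2461/60 = 84.2041017
  S → negative
  Longitude: 49 + 26.617/60 = 49.4436167
  E → positive
Point 4:
  Latitude: 49 + 32/60 + 28/3600 = 49.5411111
  N → positive
  λ: 19′ + 3.48″ = 19.05800′; 105 + 19.05800/60 = 105.3176333
  W ⇒ negate
Point 5:
  φ: 49 + 44.397/60 = 49.7399500
  hemisphere S, so the sign is −
  λ: 51.364′ = 0.856067°; total 0.8560667
  W ⇒ negate

1. 32.047041, -130.727358
2. -71.542167, -101.132222
3. -84.204102, 49.443617
4. 49.541111, -105.317633
5. -49.739950, -0.856067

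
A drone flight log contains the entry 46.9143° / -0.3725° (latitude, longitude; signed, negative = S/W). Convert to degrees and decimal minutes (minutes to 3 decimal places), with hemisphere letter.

46° 54.858′ N, 0° 22.350′ W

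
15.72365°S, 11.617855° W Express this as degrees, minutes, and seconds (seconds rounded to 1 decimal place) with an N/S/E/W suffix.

15°43′25.1″ S, 11°37′4.3″ W

Lat: 0.723650 × 60 = 43.41900′ → 43′, remainder × 60 = 25.140″
λ: whole degrees 11; 37.07130′ → 37′ and 4.278″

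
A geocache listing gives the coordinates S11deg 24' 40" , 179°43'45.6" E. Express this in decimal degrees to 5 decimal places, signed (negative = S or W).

-11.41111, 179.72933

φ: 11 + 24/60 + 40/3600 = 11.411111
S → negative
λ: 43′ + 45.6″ = 43.76000′; 179 + 43.76000/60 = 179.729333
E ⇒ keep positive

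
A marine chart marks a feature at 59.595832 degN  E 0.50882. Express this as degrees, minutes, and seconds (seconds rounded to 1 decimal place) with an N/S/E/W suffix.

Latitude: whole degrees 59; 35.74992′ → 35′ and 44.995″
Longitude: 0.508820° → 30.52920′; 0.52920 × 60 = 31.752″

59°35′45.0″ N, 0°30′31.8″ E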